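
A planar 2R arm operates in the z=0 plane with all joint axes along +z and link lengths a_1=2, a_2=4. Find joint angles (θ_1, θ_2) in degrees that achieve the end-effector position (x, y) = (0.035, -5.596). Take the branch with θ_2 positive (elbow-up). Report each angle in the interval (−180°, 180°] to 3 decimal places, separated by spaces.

cos θ_2 = (31.3164−2²−4²)/(2·2·4) = 0.7073; θ_2 = 44.9862° (elbow-up)
β = atan2(-5.5960,0.0350) = -89.6417°; ψ = atan2(2.8277,4.8291) = 30.3516°
θ_1 = β − ψ = -119.9933°

-119.993 44.986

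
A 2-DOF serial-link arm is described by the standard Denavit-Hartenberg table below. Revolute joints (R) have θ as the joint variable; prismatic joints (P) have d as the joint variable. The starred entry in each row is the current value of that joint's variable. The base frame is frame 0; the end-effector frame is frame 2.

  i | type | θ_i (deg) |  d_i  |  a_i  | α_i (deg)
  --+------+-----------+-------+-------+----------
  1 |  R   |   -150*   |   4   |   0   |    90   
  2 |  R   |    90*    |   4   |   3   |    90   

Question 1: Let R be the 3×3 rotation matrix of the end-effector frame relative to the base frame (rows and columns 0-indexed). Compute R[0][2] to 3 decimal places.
End-effector z-axis (col 2 of R) = (-0.8660,-0.5000,-0.0000)
R[0][2] = -0.8660

-0.866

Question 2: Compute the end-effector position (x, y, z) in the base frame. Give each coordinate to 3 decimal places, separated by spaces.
after link 1: o_1 = (0.0000, 0.0000, 4.0000)
after link 2: o_2 = (-2.0000, 3.4641, 7.0000)

-2.000 3.464 7.000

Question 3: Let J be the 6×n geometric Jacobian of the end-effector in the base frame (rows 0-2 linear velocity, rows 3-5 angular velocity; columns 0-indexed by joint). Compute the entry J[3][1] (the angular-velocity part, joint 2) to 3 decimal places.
-0.500

axis z_1 = (-0.5000,0.8660,0.0000); lever o_n−o_1 = (-2.0000,3.4641,3.0000)
cross product → J_v[:, 1] = (2.5981,1.5000,0.0000)
J_ω[:, 1] = z_1
entry J[3][1] = -0.5000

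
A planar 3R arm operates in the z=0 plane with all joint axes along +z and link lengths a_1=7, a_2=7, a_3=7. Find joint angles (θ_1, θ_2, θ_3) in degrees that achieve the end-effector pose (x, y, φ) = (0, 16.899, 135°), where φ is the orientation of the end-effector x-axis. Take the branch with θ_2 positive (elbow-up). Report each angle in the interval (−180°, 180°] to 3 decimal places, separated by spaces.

44.994 45.010 44.996

wrist centre = target − a_3·(cos φ, sin φ) = (4.9497, 11.9493)
cos θ_2 = (167.2846−7²−7²)/(2·7·7) = 0.7070; θ_2 = 45.0098° (elbow-up)
β = atan2(11.9493,4.9497) = 67.4992°; ψ = atan2(4.9506,11.9489) = 22.5049°
θ_1 = β − ψ = 44.9943°
θ_3 = φ − θ_1 − θ_2 = 44.9959° (wrapped to (-180°,180°])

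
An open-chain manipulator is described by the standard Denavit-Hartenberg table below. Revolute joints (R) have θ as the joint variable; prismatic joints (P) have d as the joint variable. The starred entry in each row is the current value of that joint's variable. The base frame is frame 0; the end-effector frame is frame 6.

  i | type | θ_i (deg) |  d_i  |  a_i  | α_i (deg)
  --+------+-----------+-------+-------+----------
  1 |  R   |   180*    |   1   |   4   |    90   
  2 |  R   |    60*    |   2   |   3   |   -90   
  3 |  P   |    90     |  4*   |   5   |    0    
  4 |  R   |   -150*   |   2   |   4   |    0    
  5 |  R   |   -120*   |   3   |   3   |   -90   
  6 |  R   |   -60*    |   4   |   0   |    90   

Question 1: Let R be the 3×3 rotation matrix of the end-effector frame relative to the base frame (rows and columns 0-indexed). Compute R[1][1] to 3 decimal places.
End-effector y-axis (col 1 of R) = (0.0000,1.0000,0.0000)
R[1][1] = 1.0000

1.000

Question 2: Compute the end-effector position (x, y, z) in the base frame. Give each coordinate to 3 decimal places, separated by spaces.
2.794 4.464 7.232

after link 1: o_1 = (-4.0000, 0.0000, 1.0000)
after link 2: o_2 = (-5.5000, 2.0000, 3.5981)
after link 3: o_3 = (-2.0359, -3.0000, 5.5981)
after link 4: o_4 = (-1.3038, 0.4641, 8.3301)
after link 5: o_5 = (2.7942, 0.4641, 7.2321)
after link 6: o_6 = (2.7942, 4.4641, 7.2321)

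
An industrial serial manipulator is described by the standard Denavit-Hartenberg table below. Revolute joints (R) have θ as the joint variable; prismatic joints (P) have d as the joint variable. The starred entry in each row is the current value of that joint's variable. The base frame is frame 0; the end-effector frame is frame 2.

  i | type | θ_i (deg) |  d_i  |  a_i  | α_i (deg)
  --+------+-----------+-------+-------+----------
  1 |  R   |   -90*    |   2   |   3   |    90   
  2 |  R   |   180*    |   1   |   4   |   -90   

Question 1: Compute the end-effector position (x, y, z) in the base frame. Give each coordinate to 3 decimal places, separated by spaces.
-1.000 1.000 2.000

after link 1: o_1 = (0.0000, -3.0000, 2.0000)
after link 2: o_2 = (-1.0000, 1.0000, 2.0000)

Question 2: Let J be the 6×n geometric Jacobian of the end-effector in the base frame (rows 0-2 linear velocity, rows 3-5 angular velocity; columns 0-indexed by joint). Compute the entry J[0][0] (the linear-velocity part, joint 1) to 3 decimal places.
-1.000

axis z_0 = ẑ; lever o_n−o_0 = (-1.0000,1.0000,2.0000)
cross product → J_v[:, 0] = (-1.0000,-1.0000,0.0000)
J_ω[:, 0] = z_0
entry J[0][0] = -1.0000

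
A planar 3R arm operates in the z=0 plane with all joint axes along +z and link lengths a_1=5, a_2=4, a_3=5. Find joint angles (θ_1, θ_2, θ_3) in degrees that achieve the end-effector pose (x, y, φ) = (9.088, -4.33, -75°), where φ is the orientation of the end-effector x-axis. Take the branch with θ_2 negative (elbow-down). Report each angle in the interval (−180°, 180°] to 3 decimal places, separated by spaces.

wrist centre = target − a_3·(cos φ, sin φ) = (7.7939, 0.4996)
cos θ_2 = (60.9946−5²−4²)/(2·5·4) = 0.4999; θ_2 = -60.0090° (elbow-down)
β = atan2(0.4996,7.7939) = 3.6679°; ψ = atan2(-3.4644,6.9995) = -26.3333°
θ_1 = β − ψ = 30.0013°
θ_3 = φ − θ_1 − θ_2 = -44.9923° (wrapped to (-180°,180°])

30.001 -60.009 -44.992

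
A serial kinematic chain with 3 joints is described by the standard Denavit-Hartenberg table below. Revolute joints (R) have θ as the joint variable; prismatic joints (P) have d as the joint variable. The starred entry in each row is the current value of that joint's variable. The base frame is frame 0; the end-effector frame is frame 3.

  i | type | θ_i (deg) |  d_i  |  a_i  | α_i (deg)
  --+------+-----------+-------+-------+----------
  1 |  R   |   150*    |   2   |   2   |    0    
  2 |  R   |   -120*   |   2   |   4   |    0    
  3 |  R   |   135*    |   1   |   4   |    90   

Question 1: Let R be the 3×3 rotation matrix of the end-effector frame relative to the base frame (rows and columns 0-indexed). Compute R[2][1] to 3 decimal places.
End-effector y-axis (col 1 of R) = (-0.0000,-0.0000,1.0000)
R[2][1] = 1.0000

1.000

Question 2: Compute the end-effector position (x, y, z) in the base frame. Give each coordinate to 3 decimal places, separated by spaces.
-2.132 4.035 5.000

after link 1: o_1 = (-1.7321, 1.0000, 2.0000)
after link 2: o_2 = (1.7321, 3.0000, 4.0000)
after link 3: o_3 = (-2.1317, 4.0353, 5.0000)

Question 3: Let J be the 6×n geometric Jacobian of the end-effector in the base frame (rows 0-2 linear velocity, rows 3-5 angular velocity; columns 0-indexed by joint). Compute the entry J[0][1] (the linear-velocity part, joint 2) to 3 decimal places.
-3.035

axis z_1 = (0.0000,0.0000,1.0000); lever o_n−o_1 = (-0.3996,3.0353,3.0000)
cross product → J_v[:, 1] = (-3.0353,-0.3996,0.0000)
J_ω[:, 1] = z_1
entry J[0][1] = -3.0353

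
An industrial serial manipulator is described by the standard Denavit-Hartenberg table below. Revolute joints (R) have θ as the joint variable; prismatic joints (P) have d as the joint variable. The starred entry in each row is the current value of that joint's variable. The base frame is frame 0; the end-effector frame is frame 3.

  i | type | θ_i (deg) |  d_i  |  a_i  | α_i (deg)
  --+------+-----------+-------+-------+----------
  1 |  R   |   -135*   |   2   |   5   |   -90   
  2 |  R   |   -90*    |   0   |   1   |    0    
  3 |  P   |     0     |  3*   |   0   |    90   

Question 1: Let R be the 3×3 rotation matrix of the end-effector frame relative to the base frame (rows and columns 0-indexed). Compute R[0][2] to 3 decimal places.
0.707

End-effector z-axis (col 2 of R) = (0.7071,0.7071,0.0000)
R[0][2] = 0.7071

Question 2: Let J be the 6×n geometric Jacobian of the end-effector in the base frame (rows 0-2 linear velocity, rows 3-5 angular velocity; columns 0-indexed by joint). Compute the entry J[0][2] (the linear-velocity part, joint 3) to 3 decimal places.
0.707

prismatic axis z_2 = (0.7071,-0.7071,0.0000)
J_v[:, 2] = z_2; J_ω[:, 2] = (0,0,0)
entry J[0][2] = 0.7071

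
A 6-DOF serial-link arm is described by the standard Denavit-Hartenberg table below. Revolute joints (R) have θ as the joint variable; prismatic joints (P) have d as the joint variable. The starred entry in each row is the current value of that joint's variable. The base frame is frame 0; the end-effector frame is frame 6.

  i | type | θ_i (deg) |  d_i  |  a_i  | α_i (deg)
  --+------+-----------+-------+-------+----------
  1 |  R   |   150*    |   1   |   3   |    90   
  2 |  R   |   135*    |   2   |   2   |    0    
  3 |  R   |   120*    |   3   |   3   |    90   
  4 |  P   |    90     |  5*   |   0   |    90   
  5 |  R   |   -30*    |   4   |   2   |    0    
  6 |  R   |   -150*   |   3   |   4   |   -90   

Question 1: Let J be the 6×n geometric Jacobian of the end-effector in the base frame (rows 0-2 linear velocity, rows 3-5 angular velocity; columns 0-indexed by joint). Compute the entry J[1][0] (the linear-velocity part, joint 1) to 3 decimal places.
axis z_0 = ẑ; lever o_n−o_0 = (5.5802,-0.0670,-6.2098)
cross product → J_v[:, 0] = (0.0670,5.5802,-0.0000)
J_ω[:, 0] = z_0
entry J[1][0] = 5.5802

5.580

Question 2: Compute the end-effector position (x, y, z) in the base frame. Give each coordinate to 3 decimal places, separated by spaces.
5.580 -0.067 -6.210

after link 1: o_1 = (-2.5981, 1.5000, 1.0000)
after link 2: o_2 = (-0.3733, 2.5249, 2.4142)
after link 3: o_3 = (1.7991, 4.7348, -0.4836)
after link 4: o_4 = (5.9817, 2.3200, 0.8105)
after link 5: o_5 = (6.9078, 3.7853, -3.3120)
after link 6: o_6 = (5.5802, -0.0670, -6.2098)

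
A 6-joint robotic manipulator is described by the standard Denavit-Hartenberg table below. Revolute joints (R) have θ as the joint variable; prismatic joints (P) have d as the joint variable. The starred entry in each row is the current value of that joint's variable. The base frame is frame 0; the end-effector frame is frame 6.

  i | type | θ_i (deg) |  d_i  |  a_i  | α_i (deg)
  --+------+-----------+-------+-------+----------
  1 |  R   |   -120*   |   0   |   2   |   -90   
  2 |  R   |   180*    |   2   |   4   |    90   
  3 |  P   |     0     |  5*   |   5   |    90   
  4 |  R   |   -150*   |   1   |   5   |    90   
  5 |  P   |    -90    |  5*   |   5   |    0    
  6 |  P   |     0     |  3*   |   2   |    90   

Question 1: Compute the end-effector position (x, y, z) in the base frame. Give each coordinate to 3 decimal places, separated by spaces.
after link 1: o_1 = (-1.0000, -1.7321, 0.0000)
after link 2: o_2 = (2.7321, 0.7321, -0.0000)
after link 3: o_3 = (5.2321, 5.0622, -5.0000)
after link 4: o_4 = (2.2010, 1.8122, -2.5000)
after link 5: o_5 = (5.2811, -2.8529, -6.8301)
after link 6: o_6 = (6.2631, -5.1519, -9.4282)

6.263 -5.152 -9.428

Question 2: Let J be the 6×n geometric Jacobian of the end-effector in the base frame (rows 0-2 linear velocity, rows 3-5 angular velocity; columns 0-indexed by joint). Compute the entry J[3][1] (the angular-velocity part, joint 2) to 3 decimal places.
0.866

axis z_1 = (0.8660,-0.5000,0.0000); lever o_n−o_1 = (7.2631,-3.4199,-9.4282)
cross product → J_v[:, 1] = (4.7141,8.1651,0.6699)
J_ω[:, 1] = z_1
entry J[3][1] = 0.8660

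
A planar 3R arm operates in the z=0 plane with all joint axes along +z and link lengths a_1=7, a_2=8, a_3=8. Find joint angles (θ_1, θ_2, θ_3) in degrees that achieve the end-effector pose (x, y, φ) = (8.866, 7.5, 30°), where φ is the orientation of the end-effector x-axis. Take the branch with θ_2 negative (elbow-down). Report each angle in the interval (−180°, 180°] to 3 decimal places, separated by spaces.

wrist centre = target − a_3·(cos φ, sin φ) = (1.9378, 3.5000)
cos θ_2 = (16.0051−7²−8²)/(2·7·8) = -0.8660; θ_2 = -150.0001° (elbow-down)
β = atan2(3.5000,1.9378) = 61.0286°; ψ = atan2(-4.0000,0.0718) = -88.9718°
θ_1 = β − ψ = 150.0004°
θ_3 = φ − θ_1 − θ_2 = 29.9997° (wrapped to (-180°,180°])

150.000 -150.000 30.000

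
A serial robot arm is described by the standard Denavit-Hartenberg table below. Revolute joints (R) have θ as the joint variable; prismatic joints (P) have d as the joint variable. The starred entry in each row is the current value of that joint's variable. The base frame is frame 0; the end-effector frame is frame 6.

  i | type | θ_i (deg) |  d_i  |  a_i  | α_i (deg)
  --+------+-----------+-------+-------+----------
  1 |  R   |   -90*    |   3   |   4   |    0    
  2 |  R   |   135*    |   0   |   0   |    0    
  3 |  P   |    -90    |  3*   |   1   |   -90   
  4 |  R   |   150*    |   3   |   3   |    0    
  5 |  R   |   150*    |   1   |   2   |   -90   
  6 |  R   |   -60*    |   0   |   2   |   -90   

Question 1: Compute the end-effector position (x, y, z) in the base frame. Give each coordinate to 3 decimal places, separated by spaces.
after link 1: o_1 = (0.0000, -4.0000, 3.0000)
after link 2: o_2 = (0.0000, -4.0000, 3.0000)
after link 3: o_3 = (0.7071, -4.7071, 6.0000)
after link 4: o_4 = (0.9913, -0.7487, 4.5000)
after link 5: o_5 = (2.4055, -0.7487, 6.2321)
after link 6: o_6 = (3.9838, 0.1225, 7.0981)

3.984 0.123 7.098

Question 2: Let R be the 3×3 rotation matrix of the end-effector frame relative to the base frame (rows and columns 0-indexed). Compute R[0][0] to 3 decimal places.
End-effector x-axis (col 0 of R) = (0.7891,0.4356,0.4330)
R[0][0] = 0.7891

0.789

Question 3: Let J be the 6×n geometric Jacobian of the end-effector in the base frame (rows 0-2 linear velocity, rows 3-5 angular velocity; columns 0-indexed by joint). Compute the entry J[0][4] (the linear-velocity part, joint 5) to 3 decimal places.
axis z_4 = (0.7071,0.7071,0.0000); lever o_n−o_4 = (2.9925,0.8712,2.5981)
cross product → J_v[:, 4] = (1.8371,-1.8371,-1.5000)
J_ω[:, 4] = z_4
entry J[0][4] = 1.8371

1.837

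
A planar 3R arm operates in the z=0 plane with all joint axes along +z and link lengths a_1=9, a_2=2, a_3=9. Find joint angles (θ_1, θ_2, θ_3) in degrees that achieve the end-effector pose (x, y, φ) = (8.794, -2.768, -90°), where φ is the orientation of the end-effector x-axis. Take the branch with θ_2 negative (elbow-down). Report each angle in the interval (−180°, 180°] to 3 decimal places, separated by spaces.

40.650 -30.015 -100.635

wrist centre = target − a_3·(cos φ, sin φ) = (8.7940, 6.2320)
cos θ_2 = (116.1723−9²−2²)/(2·9·2) = 0.8659; θ_2 = -30.0148° (elbow-down)
β = atan2(6.2320,8.7940) = 35.3239°; ψ = atan2(-1.0004,10.7318) = -5.3259°
θ_1 = β − ψ = 40.6497°
θ_3 = φ − θ_1 − θ_2 = -100.6349° (wrapped to (-180°,180°])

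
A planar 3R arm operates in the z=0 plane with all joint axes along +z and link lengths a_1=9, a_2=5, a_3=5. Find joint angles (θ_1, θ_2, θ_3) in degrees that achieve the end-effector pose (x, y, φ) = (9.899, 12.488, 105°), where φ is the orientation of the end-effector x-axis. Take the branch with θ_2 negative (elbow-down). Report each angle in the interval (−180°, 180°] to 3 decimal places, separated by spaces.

45.005 -30.008 90.003

wrist centre = target − a_3·(cos φ, sin φ) = (11.1931, 7.6584)
cos θ_2 = (183.9360−9²−5²)/(2·9·5) = 0.8660; θ_2 = -30.0080° (elbow-down)
β = atan2(7.6584,11.1931) = 34.3801°; ψ = atan2(-2.5006,13.3298) = -10.6249°
θ_1 = β − ψ = 45.0050°
θ_3 = φ − θ_1 − θ_2 = 90.0029° (wrapped to (-180°,180°])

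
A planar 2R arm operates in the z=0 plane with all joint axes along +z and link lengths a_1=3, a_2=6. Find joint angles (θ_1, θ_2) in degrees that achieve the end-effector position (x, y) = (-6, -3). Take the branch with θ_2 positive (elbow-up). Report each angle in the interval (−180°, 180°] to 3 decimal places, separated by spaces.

143.130 90.000

cos θ_2 = (45.0000−3²−6²)/(2·3·6) = 0.0000; θ_2 = 90.0000° (elbow-up)
β = atan2(-3.0000,-6.0000) = -153.4349°; ψ = atan2(6.0000,3.0000) = 63.4349°
θ_1 = β − ψ = -216.8699°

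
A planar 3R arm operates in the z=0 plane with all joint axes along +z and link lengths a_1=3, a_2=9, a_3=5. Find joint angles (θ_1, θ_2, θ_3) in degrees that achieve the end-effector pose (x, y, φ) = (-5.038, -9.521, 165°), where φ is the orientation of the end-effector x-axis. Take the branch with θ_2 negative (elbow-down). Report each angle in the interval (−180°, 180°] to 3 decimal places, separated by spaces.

-45.011 -59.988 -90.001

wrist centre = target − a_3·(cos φ, sin φ) = (-0.2084, -10.8151)
cos θ_2 = (117.0097−3²−9²)/(2·3·9) = 0.5002; θ_2 = -59.9881° (elbow-down)
β = atan2(-10.8151,-0.2084) = -91.1038°; ψ = atan2(-7.7933,7.5016) = -46.0925°
θ_1 = β − ψ = -45.0113°
θ_3 = φ − θ_1 − θ_2 = -90.0006° (wrapped to (-180°,180°])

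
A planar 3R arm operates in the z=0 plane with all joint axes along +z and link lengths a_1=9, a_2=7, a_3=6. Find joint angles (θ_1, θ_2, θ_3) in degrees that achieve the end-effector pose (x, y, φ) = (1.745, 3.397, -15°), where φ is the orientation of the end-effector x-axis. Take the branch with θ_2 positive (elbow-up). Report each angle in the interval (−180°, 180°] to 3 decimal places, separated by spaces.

78.587 134.997 131.416

wrist centre = target − a_3·(cos φ, sin φ) = (-4.0506, 4.9499)
cos θ_2 = (40.9086−9²−7²)/(2·9·7) = -0.7071; θ_2 = 134.9974° (elbow-up)
β = atan2(4.9499,-4.0506) = 129.2937°; ψ = atan2(4.9500,4.0505) = 50.7071°
θ_1 = β − ψ = 78.5866°
θ_3 = φ − θ_1 − θ_2 = 131.4160° (wrapped to (-180°,180°])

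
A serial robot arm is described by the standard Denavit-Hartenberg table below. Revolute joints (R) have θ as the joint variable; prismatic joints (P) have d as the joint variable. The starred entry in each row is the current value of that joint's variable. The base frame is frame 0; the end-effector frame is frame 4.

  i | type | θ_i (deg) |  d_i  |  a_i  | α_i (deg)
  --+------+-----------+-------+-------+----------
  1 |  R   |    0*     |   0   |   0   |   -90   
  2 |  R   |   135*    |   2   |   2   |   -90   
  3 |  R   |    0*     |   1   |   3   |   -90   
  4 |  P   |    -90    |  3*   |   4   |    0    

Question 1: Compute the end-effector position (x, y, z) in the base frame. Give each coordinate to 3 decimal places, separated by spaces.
after link 1: o_1 = (0.0000, 0.0000, 0.0000)
after link 2: o_2 = (-1.4142, 2.0000, -1.4142)
after link 3: o_3 = (-4.2426, 2.0000, -2.8284)
after link 4: o_4 = (-7.0711, -1.0000, -0.0000)

-7.071 -1.000 -0.000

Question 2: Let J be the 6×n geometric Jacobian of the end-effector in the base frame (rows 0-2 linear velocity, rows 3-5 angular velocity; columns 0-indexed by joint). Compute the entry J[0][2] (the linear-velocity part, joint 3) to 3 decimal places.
2.121

axis z_2 = (-0.7071,0.0000,0.7071); lever o_n−o_2 = (-5.6569,-3.0000,1.4142)
cross product → J_v[:, 2] = (2.1213,-3.0000,2.1213)
J_ω[:, 2] = z_2
entry J[0][2] = 2.1213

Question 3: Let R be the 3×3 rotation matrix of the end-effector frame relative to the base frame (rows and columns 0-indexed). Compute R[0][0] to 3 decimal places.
-0.707

End-effector x-axis (col 0 of R) = (-0.7071,0.0000,0.7071)
R[0][0] = -0.7071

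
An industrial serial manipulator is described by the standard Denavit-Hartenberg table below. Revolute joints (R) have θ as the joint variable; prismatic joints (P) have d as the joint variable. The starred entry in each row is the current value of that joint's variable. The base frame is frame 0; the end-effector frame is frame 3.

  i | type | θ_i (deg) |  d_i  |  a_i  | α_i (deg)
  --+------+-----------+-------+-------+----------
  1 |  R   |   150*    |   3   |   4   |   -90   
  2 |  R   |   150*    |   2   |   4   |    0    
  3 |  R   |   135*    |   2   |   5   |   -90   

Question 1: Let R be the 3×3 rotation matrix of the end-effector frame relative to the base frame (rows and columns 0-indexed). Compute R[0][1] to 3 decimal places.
0.500

End-effector y-axis (col 1 of R) = (0.5000,0.8660,-0.0000)
R[0][1] = 0.5000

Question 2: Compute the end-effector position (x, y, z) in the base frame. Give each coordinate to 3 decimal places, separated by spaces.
after link 1: o_1 = (-3.4641, 2.0000, 3.0000)
after link 2: o_2 = (-1.4641, -1.4641, 1.0000)
after link 3: o_3 = (-3.5848, -2.5491, 5.8296)

-3.585 -2.549 5.830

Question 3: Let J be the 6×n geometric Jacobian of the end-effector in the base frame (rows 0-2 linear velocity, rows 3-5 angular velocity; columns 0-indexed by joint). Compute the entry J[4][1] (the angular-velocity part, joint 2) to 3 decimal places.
-0.866

axis z_1 = (-0.5000,-0.8660,0.0000); lever o_n−o_1 = (-0.1207,-4.5491,2.8296)
cross product → J_v[:, 1] = (-2.4505,1.4148,2.1700)
J_ω[:, 1] = z_1
entry J[4][1] = -0.8660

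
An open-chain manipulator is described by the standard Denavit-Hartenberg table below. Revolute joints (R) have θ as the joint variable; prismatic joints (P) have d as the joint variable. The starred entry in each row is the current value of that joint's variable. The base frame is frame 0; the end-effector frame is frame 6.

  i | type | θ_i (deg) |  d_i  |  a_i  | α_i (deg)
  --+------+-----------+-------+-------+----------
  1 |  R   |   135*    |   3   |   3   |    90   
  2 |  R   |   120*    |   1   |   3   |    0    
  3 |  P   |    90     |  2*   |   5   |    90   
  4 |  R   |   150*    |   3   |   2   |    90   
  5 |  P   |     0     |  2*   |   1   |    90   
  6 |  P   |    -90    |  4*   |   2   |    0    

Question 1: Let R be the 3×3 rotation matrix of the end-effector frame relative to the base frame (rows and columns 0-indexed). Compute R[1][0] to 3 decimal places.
End-effector x-axis (col 0 of R) = (-0.9186,-0.3062,0.2500)
R[1][0] = -0.3062

-0.306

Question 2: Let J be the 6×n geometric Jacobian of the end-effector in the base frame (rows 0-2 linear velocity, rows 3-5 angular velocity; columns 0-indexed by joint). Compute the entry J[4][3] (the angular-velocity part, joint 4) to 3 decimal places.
-0.354

axis z_3 = (0.3536,-0.3536,0.8660); lever o_n−o_3 = (-0.8839,3.0052,0.4330)
cross product → J_v[:, 3] = (-2.7557,-0.9186,0.7500)
J_ω[:, 3] = z_3
entry J[4][3] = -0.3536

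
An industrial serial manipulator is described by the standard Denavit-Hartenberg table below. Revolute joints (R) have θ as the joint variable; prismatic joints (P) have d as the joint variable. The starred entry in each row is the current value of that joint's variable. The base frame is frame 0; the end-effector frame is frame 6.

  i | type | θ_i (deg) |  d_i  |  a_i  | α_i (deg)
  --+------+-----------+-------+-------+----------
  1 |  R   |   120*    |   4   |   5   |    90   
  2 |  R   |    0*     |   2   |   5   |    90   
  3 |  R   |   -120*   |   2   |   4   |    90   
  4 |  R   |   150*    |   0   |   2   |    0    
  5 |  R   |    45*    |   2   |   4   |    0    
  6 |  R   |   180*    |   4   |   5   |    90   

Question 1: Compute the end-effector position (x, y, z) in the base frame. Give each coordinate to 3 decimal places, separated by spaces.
after link 1: o_1 = (-2.5000, 4.3301, 4.0000)
after link 2: o_2 = (-3.2679, 9.6603, 4.0000)
after link 3: o_3 = (-5.2679, 6.1962, 2.0000)
after link 4: o_4 = (-4.4019, 7.6962, 1.0000)
after link 5: o_5 = (-0.7380, 10.0422, 2.0353)
after link 6: o_6 = (0.3113, 3.8596, 0.7412)

0.311 3.860 0.741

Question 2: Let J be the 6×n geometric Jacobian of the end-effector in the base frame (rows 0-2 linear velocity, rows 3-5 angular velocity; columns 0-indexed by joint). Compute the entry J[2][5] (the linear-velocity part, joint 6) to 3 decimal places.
axis z_5 = (0.8660,-0.5000,-0.0000); lever o_n−o_5 = (1.0493,-6.1826,-1.2941)
cross product → J_v[:, 5] = (0.6470,1.1207,-4.8296)
J_ω[:, 5] = z_5
entry J[2][5] = -4.8296

-4.830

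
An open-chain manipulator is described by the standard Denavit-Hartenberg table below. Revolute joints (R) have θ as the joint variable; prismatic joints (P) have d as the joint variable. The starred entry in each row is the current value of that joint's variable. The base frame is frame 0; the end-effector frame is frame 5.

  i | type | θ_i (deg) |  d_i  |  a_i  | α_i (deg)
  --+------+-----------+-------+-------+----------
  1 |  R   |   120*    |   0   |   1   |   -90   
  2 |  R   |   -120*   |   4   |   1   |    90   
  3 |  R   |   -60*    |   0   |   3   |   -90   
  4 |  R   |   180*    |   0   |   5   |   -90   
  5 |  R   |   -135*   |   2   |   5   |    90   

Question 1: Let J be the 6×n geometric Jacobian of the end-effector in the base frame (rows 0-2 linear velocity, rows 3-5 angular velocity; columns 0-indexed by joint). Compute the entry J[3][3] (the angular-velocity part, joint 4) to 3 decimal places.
axis z_3 = (-0.2165,-0.6250,0.7500); lever o_n−o_3 = (-1.1808,-4.0268,1.0175)
cross product → J_v[:, 3] = (2.3841,-0.6653,0.1338)
J_ω[:, 3] = z_3
entry J[3][3] = -0.2165

-0.217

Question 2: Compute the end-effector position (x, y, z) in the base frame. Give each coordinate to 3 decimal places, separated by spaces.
after link 1: o_1 = (-0.5000, 0.8660, 0.0000)
after link 2: o_2 = (-3.7141, -1.5670, 0.8660)
after link 3: o_3 = (-1.0891, -0.9175, 2.1651)
after link 4: o_4 = (-5.4641, -2.0000, 0.0000)
after link 5: o_5 = (-2.2699, -4.9442, 3.1826)

-2.270 -4.944 3.183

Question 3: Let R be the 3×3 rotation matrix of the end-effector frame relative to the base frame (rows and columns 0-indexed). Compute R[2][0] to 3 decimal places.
End-effector x-axis (col 0 of R) = (0.4656,-0.2888,0.8365)
R[2][0] = 0.8365

0.837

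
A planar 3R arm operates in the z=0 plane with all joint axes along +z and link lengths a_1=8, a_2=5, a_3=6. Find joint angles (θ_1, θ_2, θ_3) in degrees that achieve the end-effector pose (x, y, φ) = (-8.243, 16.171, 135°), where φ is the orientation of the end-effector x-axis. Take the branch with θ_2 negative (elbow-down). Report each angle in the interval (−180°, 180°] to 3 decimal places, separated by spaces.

119.998 -29.991 44.993

wrist centre = target − a_3·(cos φ, sin φ) = (-4.0004, 11.9284)
cos θ_2 = (158.2886−8²−5²)/(2·8·5) = 0.8661; θ_2 = -29.9905° (elbow-down)
β = atan2(11.9284,-4.0004) = 108.5397°; ψ = atan2(-2.4993,12.3305) = -11.4581°
θ_1 = β − ψ = 119.9978°
θ_3 = φ − θ_1 − θ_2 = 44.9928° (wrapped to (-180°,180°])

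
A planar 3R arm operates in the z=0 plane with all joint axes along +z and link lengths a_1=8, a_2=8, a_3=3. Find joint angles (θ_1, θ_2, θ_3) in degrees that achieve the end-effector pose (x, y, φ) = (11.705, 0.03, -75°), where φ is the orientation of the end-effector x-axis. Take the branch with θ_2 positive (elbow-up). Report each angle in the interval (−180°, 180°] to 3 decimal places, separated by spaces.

-30.001 89.998 -134.996

wrist centre = target − a_3·(cos φ, sin φ) = (10.9285, 2.9278)
cos θ_2 = (128.0049−8²−8²)/(2·8·8) = 0.0000; θ_2 = 89.9978° (elbow-up)
β = atan2(2.9278,10.9285) = 14.9975°; ψ = atan2(8.0000,8.0003) = 44.9989°
θ_1 = β − ψ = -30.0014°
θ_3 = φ − θ_1 − θ_2 = -134.9964° (wrapped to (-180°,180°])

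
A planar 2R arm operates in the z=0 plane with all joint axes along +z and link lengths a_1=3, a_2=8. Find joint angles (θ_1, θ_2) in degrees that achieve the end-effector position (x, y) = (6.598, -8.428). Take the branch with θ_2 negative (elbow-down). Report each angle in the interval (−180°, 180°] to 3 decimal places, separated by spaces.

cos θ_2 = (114.5648−3²−8²)/(2·3·8) = 0.8659; θ_2 = -30.0106° (elbow-down)
β = atan2(-8.4280,6.5980) = -51.9438°; ψ = atan2(-4.0013,9.9275) = -21.9520°
θ_1 = β − ψ = -29.9918°

-29.992 -30.011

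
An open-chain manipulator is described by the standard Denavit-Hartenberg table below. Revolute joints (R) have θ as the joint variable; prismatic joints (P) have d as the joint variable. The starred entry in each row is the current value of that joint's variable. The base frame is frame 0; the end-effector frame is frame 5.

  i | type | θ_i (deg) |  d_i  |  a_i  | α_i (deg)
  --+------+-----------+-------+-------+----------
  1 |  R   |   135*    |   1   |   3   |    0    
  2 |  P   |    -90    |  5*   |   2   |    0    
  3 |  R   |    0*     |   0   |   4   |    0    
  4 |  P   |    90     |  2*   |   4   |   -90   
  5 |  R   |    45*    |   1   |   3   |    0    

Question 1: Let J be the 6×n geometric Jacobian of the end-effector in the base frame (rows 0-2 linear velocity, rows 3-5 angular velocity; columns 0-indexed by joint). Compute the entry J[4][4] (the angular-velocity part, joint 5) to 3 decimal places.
axis z_4 = (-0.7071,-0.7071,0.0000); lever o_n−o_4 = (-2.2071,0.7929,-2.1213)
cross product → J_v[:, 4] = (1.5000,-1.5000,-2.1213)
J_ω[:, 4] = z_4
entry J[4][4] = -0.7071

-0.707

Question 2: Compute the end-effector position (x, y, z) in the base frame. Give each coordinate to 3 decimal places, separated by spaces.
-2.914 9.985 5.879

after link 1: o_1 = (-2.1213, 2.1213, 1.0000)
after link 2: o_2 = (-0.7071, 3.5355, 6.0000)
after link 3: o_3 = (2.1213, 6.3640, 6.0000)
after link 4: o_4 = (-0.7071, 9.1924, 8.0000)
after link 5: o_5 = (-2.9142, 9.9853, 5.8787)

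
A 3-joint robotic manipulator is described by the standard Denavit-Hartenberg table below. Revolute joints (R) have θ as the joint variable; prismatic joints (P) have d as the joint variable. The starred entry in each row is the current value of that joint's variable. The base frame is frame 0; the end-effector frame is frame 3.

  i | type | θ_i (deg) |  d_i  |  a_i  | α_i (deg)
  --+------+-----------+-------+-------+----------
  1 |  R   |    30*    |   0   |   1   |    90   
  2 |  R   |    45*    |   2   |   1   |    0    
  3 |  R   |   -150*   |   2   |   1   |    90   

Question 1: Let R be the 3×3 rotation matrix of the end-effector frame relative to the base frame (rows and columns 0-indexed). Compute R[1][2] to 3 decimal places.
End-effector z-axis (col 2 of R) = (-0.8365,-0.4830,0.2588)
R[1][2] = -0.4830

-0.483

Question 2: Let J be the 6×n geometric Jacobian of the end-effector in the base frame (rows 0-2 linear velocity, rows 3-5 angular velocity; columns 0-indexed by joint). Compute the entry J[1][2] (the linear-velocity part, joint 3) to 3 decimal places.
axis z_2 = (0.5000,-0.8660,0.0000); lever o_n−o_2 = (0.7759,-1.8615,-0.9659)
cross product → J_v[:, 2] = (0.8365,0.4830,-0.2588)
J_ω[:, 2] = z_2
entry J[1][2] = 0.4830

0.483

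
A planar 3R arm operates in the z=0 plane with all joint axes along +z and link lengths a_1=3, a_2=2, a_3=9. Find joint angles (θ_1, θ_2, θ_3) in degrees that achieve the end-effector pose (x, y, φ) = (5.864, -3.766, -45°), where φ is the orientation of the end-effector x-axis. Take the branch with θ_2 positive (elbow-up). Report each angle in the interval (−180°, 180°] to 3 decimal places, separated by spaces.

59.999 120.004 134.997

wrist centre = target − a_3·(cos φ, sin φ) = (-0.5000, 2.5980)
cos θ_2 = (6.9994−3²−2²)/(2·3·2) = -0.5001; θ_2 = 120.0035° (elbow-up)
β = atan2(2.5980,-0.5000) = 100.8930°; ψ = atan2(1.7320,1.9999) = 40.8939°
θ_1 = β − ψ = 59.9991°
θ_3 = φ − θ_1 − θ_2 = 134.9973° (wrapped to (-180°,180°])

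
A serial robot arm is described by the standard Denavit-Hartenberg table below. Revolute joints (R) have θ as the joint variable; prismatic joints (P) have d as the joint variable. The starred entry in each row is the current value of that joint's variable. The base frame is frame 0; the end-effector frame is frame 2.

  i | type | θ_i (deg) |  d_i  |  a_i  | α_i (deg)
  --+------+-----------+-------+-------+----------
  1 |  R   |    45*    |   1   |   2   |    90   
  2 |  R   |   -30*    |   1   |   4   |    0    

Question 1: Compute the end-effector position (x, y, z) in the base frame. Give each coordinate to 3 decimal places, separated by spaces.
after link 1: o_1 = (1.4142, 1.4142, 1.0000)
after link 2: o_2 = (4.5708, 3.1566, -1.0000)

4.571 3.157 -1.000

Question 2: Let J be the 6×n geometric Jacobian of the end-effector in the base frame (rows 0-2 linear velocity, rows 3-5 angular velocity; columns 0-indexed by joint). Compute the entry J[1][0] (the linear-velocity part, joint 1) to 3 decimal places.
axis z_0 = ẑ; lever o_n−o_0 = (4.5708,3.1566,-1.0000)
cross product → J_v[:, 0] = (-3.1566,4.5708,0.0000)
J_ω[:, 0] = z_0
entry J[1][0] = 4.5708

4.571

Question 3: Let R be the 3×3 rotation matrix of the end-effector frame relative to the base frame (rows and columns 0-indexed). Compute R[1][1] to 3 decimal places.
0.354

End-effector y-axis (col 1 of R) = (0.3536,0.3536,0.8660)
R[1][1] = 0.3536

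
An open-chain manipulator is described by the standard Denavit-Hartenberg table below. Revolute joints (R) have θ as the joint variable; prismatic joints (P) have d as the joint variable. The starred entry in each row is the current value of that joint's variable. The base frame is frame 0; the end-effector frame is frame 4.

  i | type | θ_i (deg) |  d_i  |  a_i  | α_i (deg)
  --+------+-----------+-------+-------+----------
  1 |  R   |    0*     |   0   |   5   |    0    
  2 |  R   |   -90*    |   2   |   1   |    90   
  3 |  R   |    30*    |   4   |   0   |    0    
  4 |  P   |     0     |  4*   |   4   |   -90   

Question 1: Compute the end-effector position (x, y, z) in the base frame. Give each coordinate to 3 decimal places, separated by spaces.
-3.000 -4.464 4.000

after link 1: o_1 = (5.0000, 0.0000, 0.0000)
after link 2: o_2 = (5.0000, -1.0000, 2.0000)
after link 3: o_3 = (1.0000, -1.0000, 2.0000)
after link 4: o_4 = (-3.0000, -4.4641, 4.0000)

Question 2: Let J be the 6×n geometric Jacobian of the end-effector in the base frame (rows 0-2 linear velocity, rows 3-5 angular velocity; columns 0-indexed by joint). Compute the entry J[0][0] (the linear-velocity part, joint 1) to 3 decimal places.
4.464

axis z_0 = ẑ; lever o_n−o_0 = (-3.0000,-4.4641,4.0000)
cross product → J_v[:, 0] = (4.4641,-3.0000,0.0000)
J_ω[:, 0] = z_0
entry J[0][0] = 4.4641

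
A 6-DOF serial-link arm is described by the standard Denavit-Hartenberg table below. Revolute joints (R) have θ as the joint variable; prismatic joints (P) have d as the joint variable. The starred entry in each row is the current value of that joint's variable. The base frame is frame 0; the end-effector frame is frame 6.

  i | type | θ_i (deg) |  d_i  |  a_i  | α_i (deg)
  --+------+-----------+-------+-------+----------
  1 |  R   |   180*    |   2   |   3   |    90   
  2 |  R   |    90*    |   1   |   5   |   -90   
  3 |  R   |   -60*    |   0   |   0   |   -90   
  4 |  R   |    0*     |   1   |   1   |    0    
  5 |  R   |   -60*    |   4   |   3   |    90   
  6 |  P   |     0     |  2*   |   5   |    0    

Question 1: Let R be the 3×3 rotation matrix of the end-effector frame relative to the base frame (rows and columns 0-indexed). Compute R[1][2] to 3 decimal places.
-0.750

End-effector z-axis (col 2 of R) = (0.5000,-0.7500,-0.4330)
R[1][2] = -0.7500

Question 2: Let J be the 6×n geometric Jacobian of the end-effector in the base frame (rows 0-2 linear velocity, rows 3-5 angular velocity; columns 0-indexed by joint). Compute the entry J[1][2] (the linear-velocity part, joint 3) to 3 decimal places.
-5.964

axis z_2 = (1.0000,-0.0000,0.0000); lever o_n−o_2 = (7.9282,0.3301,5.9641)
cross product → J_v[:, 2] = (-0.0000,-5.9641,0.3301)
J_ω[:, 2] = z_2
entry J[1][2] = -5.9641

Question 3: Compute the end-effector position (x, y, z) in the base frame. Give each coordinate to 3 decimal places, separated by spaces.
after link 1: o_1 = (-3.0000, 0.0000, 2.0000)
after link 2: o_2 = (-3.0000, 1.0000, 7.0000)
after link 3: o_3 = (-3.0000, 1.0000, 7.0000)
after link 4: o_4 = (-3.0000, 1.3660, 8.3660)
after link 5: o_5 = (-0.4019, 0.6651, 12.5801)
after link 6: o_6 = (4.9282, 1.3301, 12.9641)

4.928 1.330 12.964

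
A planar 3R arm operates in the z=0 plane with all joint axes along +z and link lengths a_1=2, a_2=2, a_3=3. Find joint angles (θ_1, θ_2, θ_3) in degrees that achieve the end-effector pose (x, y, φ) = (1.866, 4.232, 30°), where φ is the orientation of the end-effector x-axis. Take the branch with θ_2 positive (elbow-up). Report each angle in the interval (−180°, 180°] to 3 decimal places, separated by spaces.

wrist centre = target − a_3·(cos φ, sin φ) = (-0.7321, 2.7320)
cos θ_2 = (7.9998−2²−2²)/(2·2·2) = -0.0000; θ_2 = 90.0017° (elbow-up)
β = atan2(2.7320,-0.7321) = 105.0008°; ψ = atan2(2.0000,1.9999) = 45.0009°
θ_1 = β − ψ = 59.9999°
θ_3 = φ − θ_1 − θ_2 = -120.0016° (wrapped to (-180°,180°])

60.000 90.002 -120.002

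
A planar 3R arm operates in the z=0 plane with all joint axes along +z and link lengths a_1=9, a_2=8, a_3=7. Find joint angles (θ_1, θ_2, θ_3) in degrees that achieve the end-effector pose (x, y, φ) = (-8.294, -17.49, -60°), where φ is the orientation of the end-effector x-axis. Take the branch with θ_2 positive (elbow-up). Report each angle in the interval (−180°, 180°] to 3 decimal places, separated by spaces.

wrist centre = target − a_3·(cos φ, sin φ) = (-11.7940, -11.4278)
cos θ_2 = (269.6936−9²−8²)/(2·9·8) = 0.8659; θ_2 = 30.0112° (elbow-up)
β = atan2(-11.4278,-11.7940) = -135.9034°; ψ = atan2(4.0014,15.9274) = 14.1023°
θ_1 = β − ψ = -150.0057°
θ_3 = φ − θ_1 − θ_2 = 59.9944° (wrapped to (-180°,180°])

-150.006 30.011 59.994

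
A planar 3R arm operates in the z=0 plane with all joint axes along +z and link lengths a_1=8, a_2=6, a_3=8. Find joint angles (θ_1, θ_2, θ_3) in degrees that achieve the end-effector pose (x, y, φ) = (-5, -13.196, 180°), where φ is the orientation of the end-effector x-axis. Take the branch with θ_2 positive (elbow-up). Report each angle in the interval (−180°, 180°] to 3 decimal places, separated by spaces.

wrist centre = target − a_3·(cos φ, sin φ) = (3.0000, -13.1960)
cos θ_2 = (183.1344−8²−6²)/(2·8·6) = 0.8660; θ_2 = 30.0048° (elbow-up)
β = atan2(-13.1960,3.0000) = -77.1920°; ψ = atan2(3.0004,13.1959) = 12.8099°
θ_1 = β − ψ = -90.0019°
θ_3 = φ − θ_1 − θ_2 = -120.0029° (wrapped to (-180°,180°])

-90.002 30.005 -120.003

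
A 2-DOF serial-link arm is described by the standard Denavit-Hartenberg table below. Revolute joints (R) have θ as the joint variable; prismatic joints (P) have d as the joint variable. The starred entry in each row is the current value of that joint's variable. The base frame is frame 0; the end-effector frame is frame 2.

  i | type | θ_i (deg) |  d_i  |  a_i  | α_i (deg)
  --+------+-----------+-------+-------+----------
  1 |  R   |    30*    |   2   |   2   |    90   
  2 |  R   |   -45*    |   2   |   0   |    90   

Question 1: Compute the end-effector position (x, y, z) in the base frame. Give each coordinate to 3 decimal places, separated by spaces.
after link 1: o_1 = (1.7321, 1.0000, 2.0000)
after link 2: o_2 = (2.7321, -0.7321, 2.0000)

2.732 -0.732 2.000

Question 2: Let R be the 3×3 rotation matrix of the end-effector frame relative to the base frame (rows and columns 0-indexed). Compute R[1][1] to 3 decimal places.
-0.866

End-effector y-axis (col 1 of R) = (0.5000,-0.8660,0.0000)
R[1][1] = -0.8660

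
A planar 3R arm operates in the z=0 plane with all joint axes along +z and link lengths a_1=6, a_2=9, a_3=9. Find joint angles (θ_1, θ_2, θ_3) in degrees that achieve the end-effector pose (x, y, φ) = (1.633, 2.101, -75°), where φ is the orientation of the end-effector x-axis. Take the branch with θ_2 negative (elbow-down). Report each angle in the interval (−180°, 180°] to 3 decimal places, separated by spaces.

wrist centre = target − a_3·(cos φ, sin φ) = (-0.6964, 10.7943)
cos θ_2 = (117.0025−6²−9²)/(2·6·9) = 0.0000; θ_2 = -89.9986° (elbow-down)
β = atan2(10.7943,-0.6964) = 93.6912°; ψ = atan2(-9.0000,6.0002) = -56.3090°
θ_1 = β − ψ = 150.0002°
θ_3 = φ − θ_1 − θ_2 = -135.0015° (wrapped to (-180°,180°])

150.000 -89.999 -135.002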